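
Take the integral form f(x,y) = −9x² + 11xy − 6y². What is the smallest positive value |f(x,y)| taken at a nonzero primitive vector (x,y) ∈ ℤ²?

translate: b→7 (≡-11 mod 18), so (9,-11,6)→(9,7,4)
flip: (9,7,4)→(4,-7,9)
translate: b→1 (≡-7 mod 8), so (4,-7,9)→(4,1,6)
reduced (well bottom): (4,1,6) with a≤c, −a<b≤a
well minimum |f| = |-4| = 4 (negative-definite)

4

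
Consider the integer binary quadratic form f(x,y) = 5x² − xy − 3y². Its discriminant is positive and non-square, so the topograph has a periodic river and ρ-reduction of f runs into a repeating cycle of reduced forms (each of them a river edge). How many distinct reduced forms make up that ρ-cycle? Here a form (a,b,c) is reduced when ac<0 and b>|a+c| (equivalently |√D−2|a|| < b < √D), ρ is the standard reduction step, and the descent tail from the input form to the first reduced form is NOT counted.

D = 61, ⌊√D⌋ = 7
descent: ρ → (-3,7,1)  [lands on river]
river: ρ → (1,7,-3)
river: ρ → (-3,5,3)
river: ρ → (3,7,-1)
river: ρ → (-1,7,3)
river: ρ → (3,5,-3)
ρ-cycle length = 6 (tail of 1 descent step not counted)

6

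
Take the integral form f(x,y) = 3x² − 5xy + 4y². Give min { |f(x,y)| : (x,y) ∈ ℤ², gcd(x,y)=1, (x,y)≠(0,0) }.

translate: b→1 (≡-5 mod 6), so (3,-5,4)→(3,1,2)
flip: (3,1,2)→(2,-1,3)
reduced (well bottom): (2,-1,3) with a≤c, −a<b≤a
well minimum = a = 2

2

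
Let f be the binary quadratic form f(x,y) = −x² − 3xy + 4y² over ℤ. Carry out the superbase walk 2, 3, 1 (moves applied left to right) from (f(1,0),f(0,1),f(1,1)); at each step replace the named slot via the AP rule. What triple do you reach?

start (-1,4,0) = (f(1,0),f(0,1),f(1,1))
replace slot 2: 2·((-1)+0) − 4 = -6 → (-1,-6,0)
replace slot 3: 2·((-1)+(-6)) − 0 = -14 → (-1,-6,-14)
replace slot 1: 2·((-6)+(-14)) − (-1) = -39 → (-39,-6,-14)

-39,-6,-14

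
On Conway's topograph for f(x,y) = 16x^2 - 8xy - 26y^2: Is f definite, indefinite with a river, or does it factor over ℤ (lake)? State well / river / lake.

D = b²−4ac = (-8)² − 4·16·(-26) = 1728
D > 0 non-square ⇒ indefinite ⇒ periodic river

river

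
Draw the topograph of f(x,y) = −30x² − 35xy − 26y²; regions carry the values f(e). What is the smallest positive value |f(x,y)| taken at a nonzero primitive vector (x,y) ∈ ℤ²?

translate: b→-25 (≡35 mod 60), so (30,35,26)→(30,-25,21)
flip: (30,-25,21)→(21,25,30)
translate: b→-17 (≡25 mod 42), so (21,25,30)→(21,-17,26)
reduced (well bottom): (21,-17,26) with a≤c, −a<b≤a
well minimum |f| = |-21| = 21 (negative-definite)

21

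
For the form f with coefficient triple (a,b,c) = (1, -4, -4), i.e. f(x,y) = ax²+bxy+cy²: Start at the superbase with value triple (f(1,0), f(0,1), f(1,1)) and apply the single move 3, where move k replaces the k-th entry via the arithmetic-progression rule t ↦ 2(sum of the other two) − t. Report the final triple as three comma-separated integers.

start (1,-4,-7) = (f(1,0),f(0,1),f(1,1))
replace slot 3: 2·(1+(-4)) − (-7) = 1 → (1,-4,1)

1,-4,1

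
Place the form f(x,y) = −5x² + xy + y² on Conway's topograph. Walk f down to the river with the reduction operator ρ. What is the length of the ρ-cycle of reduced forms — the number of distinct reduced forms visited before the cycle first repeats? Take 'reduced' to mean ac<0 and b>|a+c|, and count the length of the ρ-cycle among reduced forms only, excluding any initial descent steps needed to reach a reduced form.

D = 21, ⌊√D⌋ = 4
descent: ρ → (1,3,-3)  [lands on river]
river: ρ → (-3,3,1)
ρ-cycle length = 2 (tail of 1 descent step not counted)

2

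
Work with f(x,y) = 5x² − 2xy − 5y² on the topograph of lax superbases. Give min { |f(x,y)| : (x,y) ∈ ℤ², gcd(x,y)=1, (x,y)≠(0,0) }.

descent: ρ → (-5,2,5)  [lands on river]
river: ρ → (5,8,-2)
river: ρ → (-2,8,5)
river: ρ → (5,2,-5)
river: ρ → (-5,8,2)
river: ρ → (2,8,-5)
closes: descent 1, river 6
min |a| on river = 2

2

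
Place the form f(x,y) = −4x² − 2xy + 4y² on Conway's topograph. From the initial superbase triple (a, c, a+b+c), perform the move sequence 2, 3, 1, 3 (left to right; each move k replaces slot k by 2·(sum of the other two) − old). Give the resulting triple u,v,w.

start (-4,4,-2) = (f(1,0),f(0,1),f(1,1))
replace slot 2: 2·((-4)+(-2)) − 4 = -16 → (-4,-16,-2)
replace slot 3: 2·((-4)+(-16)) − (-2) = -38 → (-4,-16,-38)
replace slot 1: 2·((-16)+(-38)) − (-4) = -104 → (-104,-16,-38)
replace slot 3: 2·((-104)+(-16)) − (-38) = -202 → (-104,-16,-202)

-104,-16,-202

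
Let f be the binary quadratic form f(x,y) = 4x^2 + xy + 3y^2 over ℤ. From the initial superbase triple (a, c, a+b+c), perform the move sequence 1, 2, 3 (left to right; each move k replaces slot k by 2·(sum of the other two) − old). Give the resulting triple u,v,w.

start (4,3,8) = (f(1,0),f(0,1),f(1,1))
replace slot 1: 2·(3+8) − 4 = 18 → (18,3,8)
replace slot 2: 2·(18+8) − 3 = 49 → (18,49,8)
replace slot 3: 2·(18+49) − 8 = 126 → (18,49,126)

18,49,126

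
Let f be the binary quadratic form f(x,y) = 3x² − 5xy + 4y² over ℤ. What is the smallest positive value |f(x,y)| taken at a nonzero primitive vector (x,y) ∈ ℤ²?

translate: b→1 (≡-5 mod 6), so (3,-5,4)→(3,1,2)
flip: (3,1,2)→(2,-1,3)
reduced (well bottom): (2,-1,3) with a≤c, −a<b≤a
well minimum = a = 2

2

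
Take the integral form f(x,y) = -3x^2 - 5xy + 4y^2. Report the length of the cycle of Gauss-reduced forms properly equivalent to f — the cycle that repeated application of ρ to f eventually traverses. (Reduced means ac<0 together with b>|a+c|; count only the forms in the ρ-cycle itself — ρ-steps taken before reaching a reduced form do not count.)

D = 73, ⌊√D⌋ = 8
descent: ρ → (4,5,-3)  [lands on river]
river: ρ → (-3,7,2)
river: ρ → (2,5,-6)
river: ρ → (-6,7,1)
river: ρ → (1,7,-6)
river: ρ → (-6,5,2)
river: ρ → (2,7,-3)
river: ρ → (-3,5,4)
river: ρ → (4,3,-4)
river: ρ → (-4,5,3)
river: ρ → (3,7,-2)
river: ρ → (-2,5,6)
river: ρ → (6,7,-1)
river: ρ → (-1,7,6)
river: ρ → (6,5,-2)
river: ρ → (-2,7,3)
river: ρ → (3,5,-4)
river: ρ → (-4,3,4)
ρ-cycle length = 18 (tail of 1 descent step not counted)

18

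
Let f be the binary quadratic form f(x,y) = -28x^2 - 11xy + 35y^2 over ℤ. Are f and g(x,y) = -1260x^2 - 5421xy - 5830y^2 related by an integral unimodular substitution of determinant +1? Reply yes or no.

D₁ = 4041, D₂ = 4041
river cycle of f (length 68): (35, 11, -28), (-28, 45, 18), (18, 63, -1), (-1, 63, 18), (18, 45, -28), (-28, 11, 35), (35, 59, -4), (-4, 61, 20), (20, 59, -7), (-7, 53, 44), … (58 more)
river cycle of g (length 68): (-28, 45, 18), (18, 63, -1), (-1, 63, 18), (18, 45, -28), (-28, 11, 35), (35, 59, -4), (-4, 61, 20), (20, 59, -7), (-7, 53, 44), (44, 35, -16), … (58 more)
cycles coincide ⇒ equivalent

yes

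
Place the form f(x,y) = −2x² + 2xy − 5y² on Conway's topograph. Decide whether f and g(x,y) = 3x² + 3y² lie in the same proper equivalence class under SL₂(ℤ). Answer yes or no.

D₁ = -36, D₂ = -36
f is negative-definite; reduce −f:
−f: translate: b→2 (≡-2 mod 4), so (2,-2,5)→(2,2,5)
−f: reduced (well bottom): (2,2,5) with a≤c, −a<b≤a
flip sign back: reduced form of f is (-2,-2,-5)
g: reduced (well bottom): (3,0,3) with a≤c, −a<b≤a
reduced forms (-2, -2, -5) vs (3, 0, 3) ⇒ inequivalent

no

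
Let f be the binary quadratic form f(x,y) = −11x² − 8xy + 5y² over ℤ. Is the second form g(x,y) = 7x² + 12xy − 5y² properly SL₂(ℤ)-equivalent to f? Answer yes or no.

D₁ = 284, D₂ = 284
river cycle of f (length 8): (5, 8, -11), (-11, 14, 2), (2, 14, -11), (-11, 8, 5), (5, 12, -7), (-7, 16, 1), (1, 16, -7), (-7, 12, 5)
river cycle of g (length 8): (-5, 8, 11), (11, 14, -2), (-2, 14, 11), (11, 8, -5), (-5, 12, 7), (7, 16, -1), (-1, 16, 7), (7, 12, -5)
cycles differ ⇒ inequivalent

no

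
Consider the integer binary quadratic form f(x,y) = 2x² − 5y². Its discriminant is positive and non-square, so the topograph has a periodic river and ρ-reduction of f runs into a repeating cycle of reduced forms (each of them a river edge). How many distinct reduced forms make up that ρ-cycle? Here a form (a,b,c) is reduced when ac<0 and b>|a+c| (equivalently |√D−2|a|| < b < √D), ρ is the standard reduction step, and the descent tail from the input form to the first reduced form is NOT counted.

D = 40, ⌊√D⌋ = 6
descent: ρ → (-5,0,2)
descent: ρ → (2,4,-3)  [lands on river]
river: ρ → (-3,2,3)
river: ρ → (3,4,-2)
river: ρ → (-2,4,3)
river: ρ → (3,2,-3)
river: ρ → (-3,4,2)
ρ-cycle length = 6 (tail of 2 descent steps not counted)

6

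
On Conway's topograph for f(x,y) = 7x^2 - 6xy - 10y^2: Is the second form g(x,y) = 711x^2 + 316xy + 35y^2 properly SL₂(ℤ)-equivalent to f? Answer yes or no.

D₁ = 316, D₂ = 316
river cycle of f (length 6): (-10, 6, 7), (7, 8, -9), (-9, 10, 6), (6, 14, -5), (-5, 16, 3), (3, 14, -10)
river cycle of g (length 6): (6, 14, -5), (-5, 16, 3), (3, 14, -10), (-10, 6, 7), (7, 8, -9), (-9, 10, 6)
cycles coincide ⇒ equivalent

yes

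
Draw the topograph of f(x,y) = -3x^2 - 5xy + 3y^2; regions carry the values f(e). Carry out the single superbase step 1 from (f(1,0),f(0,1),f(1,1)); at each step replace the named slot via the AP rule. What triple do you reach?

start (-3,3,-5) = (f(1,0),f(0,1),f(1,1))
replace slot 1: 2·(3+(-5)) − (-3) = -1 → (-1,3,-5)

-1,3,-5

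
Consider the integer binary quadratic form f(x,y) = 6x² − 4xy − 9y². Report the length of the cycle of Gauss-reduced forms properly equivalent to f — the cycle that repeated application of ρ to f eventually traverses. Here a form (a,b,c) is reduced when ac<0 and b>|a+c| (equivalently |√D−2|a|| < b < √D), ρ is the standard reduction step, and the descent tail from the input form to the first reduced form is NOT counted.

D = 232, ⌊√D⌋ = 15
descent: ρ → (-9,4,6)  [lands on river]
river: ρ → (6,8,-7)
river: ρ → (-7,6,7)
river: ρ → (7,8,-6)
river: ρ → (-6,4,9)
river: ρ → (9,14,-1)
river: ρ → (-1,14,9)
river: ρ → (9,4,-6)
river: ρ → (-6,8,7)
river: ρ → (7,6,-7)
river: ρ → (-7,8,6)
river: ρ → (6,4,-9)
river: ρ → (-9,14,1)
river: ρ → (1,14,-9)
ρ-cycle length = 14 (tail of 1 descent step not counted)

14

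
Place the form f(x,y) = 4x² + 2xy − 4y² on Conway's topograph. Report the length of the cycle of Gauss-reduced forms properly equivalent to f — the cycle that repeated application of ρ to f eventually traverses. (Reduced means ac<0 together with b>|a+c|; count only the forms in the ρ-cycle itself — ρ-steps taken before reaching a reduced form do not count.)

D = 68, ⌊√D⌋ = 8
river: ρ → (-4,6,2)
river: ρ → (2,6,-4)
river: ρ → (-4,2,4)
river: ρ → (4,6,-2)
river: ρ → (-2,6,4)
river: ρ → (4,2,-4)
ρ-cycle length = 6 (tail of 0 descent steps not counted)

6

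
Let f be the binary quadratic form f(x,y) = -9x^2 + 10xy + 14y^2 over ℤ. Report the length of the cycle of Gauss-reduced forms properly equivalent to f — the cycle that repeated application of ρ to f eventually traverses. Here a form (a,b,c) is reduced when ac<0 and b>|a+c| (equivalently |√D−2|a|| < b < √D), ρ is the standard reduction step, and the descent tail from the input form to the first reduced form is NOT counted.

D = 604, ⌊√D⌋ = 24
river: ρ → (14,18,-5)
river: ρ → (-5,22,6)
river: ρ → (6,14,-17)
river: ρ → (-17,20,3)
river: ρ → (3,22,-10)
river: ρ → (-10,18,7)
river: ρ → (7,24,-1)
river: ρ → (-1,24,7)
river: ρ → (7,18,-10)
river: ρ → (-10,22,3)
river: ρ → (3,20,-17)
river: ρ → (-17,14,6)
river: ρ → (6,22,-5)
river: ρ → (-5,18,14)
river: ρ → (14,10,-9)
river: ρ → (-9,8,15)
river: ρ → (15,22,-2)
river: ρ → (-2,22,15)
river: ρ → (15,8,-9)
river: ρ → (-9,10,14)
ρ-cycle length = 20 (tail of 0 descent steps not counted)

20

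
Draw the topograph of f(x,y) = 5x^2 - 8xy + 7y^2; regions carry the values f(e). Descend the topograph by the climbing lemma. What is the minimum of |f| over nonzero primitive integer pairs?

translate: b→2 (≡-8 mod 10), so (5,-8,7)→(5,2,4)
flip: (5,2,4)→(4,-2,5)
reduced (well bottom): (4,-2,5) with a≤c, −a<b≤a
well minimum = a = 4

4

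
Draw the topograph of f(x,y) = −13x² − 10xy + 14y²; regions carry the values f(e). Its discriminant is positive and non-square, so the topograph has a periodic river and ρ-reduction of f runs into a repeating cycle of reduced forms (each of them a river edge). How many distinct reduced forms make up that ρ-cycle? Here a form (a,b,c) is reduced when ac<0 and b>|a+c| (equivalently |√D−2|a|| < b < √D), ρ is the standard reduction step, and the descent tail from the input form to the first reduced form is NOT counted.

D = 828, ⌊√D⌋ = 28
descent: ρ → (14,10,-13)  [lands on river]
river: ρ → (-13,16,11)
river: ρ → (11,28,-1)
river: ρ → (-1,28,11)
river: ρ → (11,16,-13)
river: ρ → (-13,10,14)
river: ρ → (14,18,-9)
river: ρ → (-9,18,14)
ρ-cycle length = 8 (tail of 1 descent step not counted)

8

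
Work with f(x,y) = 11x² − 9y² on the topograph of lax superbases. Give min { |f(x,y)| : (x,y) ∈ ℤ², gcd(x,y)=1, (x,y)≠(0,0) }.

descent: ρ → (-9,18,2)  [lands on river]
river: ρ → (2,18,-9)
closes: descent 1, river 2
min |a| on river = 2

2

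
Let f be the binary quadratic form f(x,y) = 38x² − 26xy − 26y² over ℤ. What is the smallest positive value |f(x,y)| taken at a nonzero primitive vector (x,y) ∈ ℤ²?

descent: ρ → (-26,26,38)  [lands on river]
river: ρ → (38,50,-14)
river: ρ → (-14,62,14)
river: ρ → (14,50,-38)
river: ρ → (-38,26,26)
river: ρ → (26,26,-38)
river: ρ → (-38,50,14)
river: ρ → (14,62,-14)
river: ρ → (-14,50,38)
river: ρ → (38,26,-26)
closes: descent 1, river 10
min |a| on river = 14

14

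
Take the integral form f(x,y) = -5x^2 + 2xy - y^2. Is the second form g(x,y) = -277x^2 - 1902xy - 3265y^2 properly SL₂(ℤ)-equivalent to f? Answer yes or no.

D₁ = -16, D₂ = -16
f is negative-definite; reduce −f:
−f: flip: (5,-2,1)→(1,2,5)
−f: translate: b→0 (≡2 mod 2), so (1,2,5)→(1,0,4)
−f: reduced (well bottom): (1,0,4) with a≤c, −a<b≤a
flip sign back: reduced form of f is (-1,0,-4)
g is negative-definite; reduce −g:
−g: translate: b→240 (≡1902 mod 554), so (277,1902,3265)→(277,240,52)
−g: flip: (277,240,52)→(52,-240,277)
−g: translate: b→-32 (≡-240 mod 104), so (52,-240,277)→(52,-32,5)
−g: flip: (52,-32,5)→(5,32,52)
−g: translate: b→2 (≡32 mod 10), so (5,32,52)→(5,2,1)
−g: flip: (5,2,1)→(1,-2,5)
−g: translate: b→0 (≡-2 mod 2), so (1,-2,5)→(1,0,4)
−g: reduced (well bottom): (1,0,4) with a≤c, −a<b≤a
flip sign back: reduced form of g is (-1,0,-4)
reduced forms (-1, 0, -4) vs (-1, 0, -4) ⇒ equivalent

yes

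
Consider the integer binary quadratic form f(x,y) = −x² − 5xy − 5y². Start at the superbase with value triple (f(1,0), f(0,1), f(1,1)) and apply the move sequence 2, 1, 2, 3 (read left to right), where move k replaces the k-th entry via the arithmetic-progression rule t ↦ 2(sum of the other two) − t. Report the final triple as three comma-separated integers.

start (-1,-5,-11) = (f(1,0),f(0,1),f(1,1))
replace slot 2: 2·((-1)+(-11)) − (-5) = -19 → (-1,-19,-11)
replace slot 1: 2·((-19)+(-11)) − (-1) = -59 → (-59,-19,-11)
replace slot 2: 2·((-59)+(-11)) − (-19) = -121 → (-59,-121,-11)
replace slot 3: 2·((-59)+(-121)) − (-11) = -349 → (-59,-121,-349)

-59,-121,-349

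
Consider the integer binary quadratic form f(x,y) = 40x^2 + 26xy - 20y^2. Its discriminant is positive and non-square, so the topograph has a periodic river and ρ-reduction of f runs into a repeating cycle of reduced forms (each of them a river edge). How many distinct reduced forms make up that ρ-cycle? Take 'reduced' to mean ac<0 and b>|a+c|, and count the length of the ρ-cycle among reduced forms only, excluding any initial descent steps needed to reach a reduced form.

D = 3876, ⌊√D⌋ = 62
river: ρ → (-20,54,12)
river: ρ → (12,42,-44)
river: ρ → (-44,46,10)
river: ρ → (10,54,-24)
river: ρ → (-24,42,22)
river: ρ → (22,46,-20)
river: ρ → (-20,34,34)
river: ρ → (34,34,-20)
river: ρ → (-20,46,22)
river: ρ → (22,42,-24)
river: ρ → (-24,54,10)
river: ρ → (10,46,-44)
river: ρ → (-44,42,12)
river: ρ → (12,54,-20)
river: ρ → (-20,26,40)
river: ρ → (40,54,-6)
river: ρ → (-6,54,40)
river: ρ → (40,26,-20)
ρ-cycle length = 18 (tail of 0 descent steps not counted)

18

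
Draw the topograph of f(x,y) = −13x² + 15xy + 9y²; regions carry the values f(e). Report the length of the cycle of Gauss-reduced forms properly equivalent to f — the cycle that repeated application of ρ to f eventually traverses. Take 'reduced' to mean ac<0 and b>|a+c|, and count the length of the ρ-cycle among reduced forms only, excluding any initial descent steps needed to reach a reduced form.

D = 693, ⌊√D⌋ = 26
river: ρ → (9,21,-7)
river: ρ → (-7,21,9)
river: ρ → (9,15,-13)
river: ρ → (-13,11,11)
river: ρ → (11,11,-13)
river: ρ → (-13,15,9)
ρ-cycle length = 6 (tail of 0 descent steps not counted)

6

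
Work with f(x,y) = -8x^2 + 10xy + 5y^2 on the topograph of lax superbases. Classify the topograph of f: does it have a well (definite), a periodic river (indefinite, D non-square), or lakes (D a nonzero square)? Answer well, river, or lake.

D = b²−4ac = 10² − 4·(-8)·5 = 260
D > 0 non-square ⇒ indefinite ⇒ periodic river

river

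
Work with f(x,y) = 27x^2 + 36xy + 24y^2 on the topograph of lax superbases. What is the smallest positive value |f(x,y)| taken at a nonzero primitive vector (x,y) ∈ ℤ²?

translate: b→-18 (≡36 mod 54), so (27,36,24)→(27,-18,15)
flip: (27,-18,15)→(15,18,27)
translate: b→-12 (≡18 mod 30), so (15,18,27)→(15,-12,24)
reduced (well bottom): (15,-12,24) with a≤c, −a<b≤a
well minimum = a = 15

15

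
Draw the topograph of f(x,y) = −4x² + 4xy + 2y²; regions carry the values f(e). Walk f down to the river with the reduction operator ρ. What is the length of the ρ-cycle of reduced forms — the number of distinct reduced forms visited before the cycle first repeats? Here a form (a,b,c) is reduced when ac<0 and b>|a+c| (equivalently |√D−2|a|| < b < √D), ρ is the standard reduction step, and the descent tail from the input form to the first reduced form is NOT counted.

D = 48, ⌊√D⌋ = 6
river: ρ → (2,4,-4)
river: ρ → (-4,4,2)
ρ-cycle length = 2 (tail of 0 descent steps not counted)

2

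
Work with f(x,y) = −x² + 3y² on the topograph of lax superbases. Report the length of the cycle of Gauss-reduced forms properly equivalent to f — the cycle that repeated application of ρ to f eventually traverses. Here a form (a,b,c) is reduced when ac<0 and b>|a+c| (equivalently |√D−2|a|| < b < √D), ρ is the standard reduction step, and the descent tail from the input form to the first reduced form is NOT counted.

D = 12, ⌊√D⌋ = 3
descent: ρ → (3,0,-1)
descent: ρ → (-1,2,2)  [lands on river]
river: ρ → (2,2,-1)
ρ-cycle length = 2 (tail of 2 descent steps not counted)

2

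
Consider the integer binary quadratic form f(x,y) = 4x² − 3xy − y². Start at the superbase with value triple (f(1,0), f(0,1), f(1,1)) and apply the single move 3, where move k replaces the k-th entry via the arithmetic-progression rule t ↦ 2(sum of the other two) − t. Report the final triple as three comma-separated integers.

start (4,-1,0) = (f(1,0),f(0,1),f(1,1))
replace slot 3: 2·(4+(-1)) − 0 = 6 → (4,-1,6)

4,-1,6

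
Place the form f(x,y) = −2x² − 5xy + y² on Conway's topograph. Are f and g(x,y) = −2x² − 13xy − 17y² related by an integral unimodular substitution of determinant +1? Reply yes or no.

D₁ = 33, D₂ = 33
river cycle of f (length 4): (1, 5, -2), (-2, 3, 3), (3, 3, -2), (-2, 5, 1)
river cycle of g (length 4): (-2, 3, 3), (3, 3, -2), (-2, 5, 1), (1, 5, -2)
cycles coincide ⇒ equivalent

yes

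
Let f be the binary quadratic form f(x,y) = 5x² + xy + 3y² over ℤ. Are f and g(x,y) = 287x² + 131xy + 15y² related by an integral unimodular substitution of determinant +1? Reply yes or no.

D₁ = -59, D₂ = -59
f: flip: (5,1,3)→(3,-1,5)
f: reduced (well bottom): (3,-1,5) with a≤c, −a<b≤a
g: flip: (287,131,15)→(15,-131,287)
g: translate: b→-11 (≡-131 mod 30), so (15,-131,287)→(15,-11,3)
g: flip: (15,-11,3)→(3,11,15)
g: translate: b→-1 (≡11 mod 6), so (3,11,15)→(3,-1,5)
g: reduced (well bottom): (3,-1,5) with a≤c, −a<b≤a
reduced forms (3, -1, 5) vs (3, -1, 5) ⇒ equivalent

yes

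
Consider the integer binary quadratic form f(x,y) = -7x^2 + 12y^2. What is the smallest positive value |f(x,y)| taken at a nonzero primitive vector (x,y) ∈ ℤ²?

descent: ρ → (12,0,-7)
descent: ρ → (-7,14,5)  [lands on river]
river: ρ → (5,16,-4)
river: ρ → (-4,16,5)
river: ρ → (5,14,-7)
closes: descent 2, river 4
min |a| on river = 4

4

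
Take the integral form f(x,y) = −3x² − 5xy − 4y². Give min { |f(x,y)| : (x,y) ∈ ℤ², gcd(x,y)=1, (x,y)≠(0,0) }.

translate: b→-1 (≡5 mod 6), so (3,5,4)→(3,-1,2)
flip: (3,-1,2)→(2,1,3)
reduced (well bottom): (2,1,3) with a≤c, −a<b≤a
well minimum |f| = |-2| = 2 (negative-definite)

2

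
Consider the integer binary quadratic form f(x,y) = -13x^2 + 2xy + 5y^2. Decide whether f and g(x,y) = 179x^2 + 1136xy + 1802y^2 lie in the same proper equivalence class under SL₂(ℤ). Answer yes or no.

D₁ = 264, D₂ = 264
river cycle of f (length 6): (5, 8, -10), (-10, 12, 3), (3, 12, -10), (-10, 8, 5), (5, 12, -6), (-6, 12, 5)
river cycle of g (length 6): (5, 8, -10), (-10, 12, 3), (3, 12, -10), (-10, 8, 5), (5, 12, -6), (-6, 12, 5)
cycles coincide ⇒ equivalent

yes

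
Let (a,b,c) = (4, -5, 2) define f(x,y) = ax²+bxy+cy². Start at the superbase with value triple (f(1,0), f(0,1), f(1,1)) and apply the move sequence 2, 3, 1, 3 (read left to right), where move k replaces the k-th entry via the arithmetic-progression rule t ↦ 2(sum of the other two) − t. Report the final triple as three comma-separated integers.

start (4,2,1) = (f(1,0),f(0,1),f(1,1))
replace slot 2: 2·(4+1) − 2 = 8 → (4,8,1)
replace slot 3: 2·(4+8) − 1 = 23 → (4,8,23)
replace slot 1: 2·(8+23) − 4 = 58 → (58,8,23)
replace slot 3: 2·(58+8) − 23 = 109 → (58,8,109)

58,8,109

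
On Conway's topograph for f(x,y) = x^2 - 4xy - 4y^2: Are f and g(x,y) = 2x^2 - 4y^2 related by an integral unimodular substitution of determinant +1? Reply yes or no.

D₁ = 32, D₂ = 32
river cycle of f (length 2): (-4, 4, 1), (1, 4, -4)
river cycle of g (length 2): (2, 4, -2), (-2, 4, 2)
cycles differ ⇒ inequivalent

no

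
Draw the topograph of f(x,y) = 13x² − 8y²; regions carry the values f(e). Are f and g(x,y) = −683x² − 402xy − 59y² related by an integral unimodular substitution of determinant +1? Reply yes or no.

D₁ = 416, D₂ = 416
river cycle of f (length 6): (-8, 16, 5), (5, 14, -11), (-11, 8, 8), (8, 8, -11), (-11, 14, 5), (5, 16, -8)
river cycle of g (length 6): (-8, 16, 5), (5, 14, -11), (-11, 8, 8), (8, 8, -11), (-11, 14, 5), (5, 16, -8)
cycles coincide ⇒ equivalent

yes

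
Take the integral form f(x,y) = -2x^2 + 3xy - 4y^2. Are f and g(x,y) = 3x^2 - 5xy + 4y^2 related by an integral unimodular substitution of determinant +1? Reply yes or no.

D₁ = -23, D₂ = -23
f is negative-definite; reduce −f:
−f: translate: b→1 (≡-3 mod 4), so (2,-3,4)→(2,1,3)
−f: reduced (well bottom): (2,1,3) with a≤c, −a<b≤a
flip sign back: reduced form of f is (-2,-1,-3)
g: translate: b→1 (≡-5 mod 6), so (3,-5,4)→(3,1,2)
g: flip: (3,1,2)→(2,-1,3)
g: reduced (well bottom): (2,-1,3) with a≤c, −a<b≤a
reduced forms (-2, -1, -3) vs (2, -1, 3) ⇒ inequivalent

no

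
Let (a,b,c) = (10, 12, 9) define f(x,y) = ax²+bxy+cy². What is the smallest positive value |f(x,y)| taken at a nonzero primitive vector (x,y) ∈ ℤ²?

translate: b→-8 (≡12 mod 20), so (10,12,9)→(10,-8,7)
flip: (10,-8,7)→(7,8,10)
translate: b→-6 (≡8 mod 14), so (7,8,10)→(7,-6,9)
reduced (well bottom): (7,-6,9) with a≤c, −a<b≤a
well minimum = a = 7

7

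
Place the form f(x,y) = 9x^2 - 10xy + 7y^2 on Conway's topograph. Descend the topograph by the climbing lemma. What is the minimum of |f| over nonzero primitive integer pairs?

translate: b→8 (≡-10 mod 18), so (9,-10,7)→(9,8,6)
flip: (9,8,6)→(6,-8,9)
translate: b→4 (≡-8 mod 12), so (6,-8,9)→(6,4,7)
reduced (well bottom): (6,4,7) with a≤c, −a<b≤a
well minimum = a = 6

6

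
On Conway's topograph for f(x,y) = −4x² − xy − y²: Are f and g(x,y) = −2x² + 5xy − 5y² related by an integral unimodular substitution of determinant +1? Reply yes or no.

D₁ = -15, D₂ = -15
f is negative-definite; reduce −f:
−f: flip: (4,1,1)→(1,-1,4)
−f: translate: b→1 (≡-1 mod 2), so (1,-1,4)→(1,1,4)
−f: reduced (well bottom): (1,1,4) with a≤c, −a<b≤a
flip sign back: reduced form of f is (-1,-1,-4)
g is negative-definite; reduce −g:
−g: translate: b→-1 (≡-5 mod 4), so (2,-5,5)→(2,-1,2)
−g: flip: (2,-1,2)→(2,1,2)
−g: reduced (well bottom): (2,1,2) with a≤c, −a<b≤a
flip sign back: reduced form of g is (-2,-1,-2)
reduced forms (-1, -1, -4) vs (-2, -1, -2) ⇒ inequivalent

no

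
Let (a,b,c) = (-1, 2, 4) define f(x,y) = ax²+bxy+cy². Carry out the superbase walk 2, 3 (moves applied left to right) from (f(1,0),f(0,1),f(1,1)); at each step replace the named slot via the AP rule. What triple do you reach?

start (-1,4,5) = (f(1,0),f(0,1),f(1,1))
replace slot 2: 2·((-1)+5) − 4 = 4 → (-1,4,5)
replace slot 3: 2·((-1)+4) − 5 = 1 → (-1,4,1)

-1,4,1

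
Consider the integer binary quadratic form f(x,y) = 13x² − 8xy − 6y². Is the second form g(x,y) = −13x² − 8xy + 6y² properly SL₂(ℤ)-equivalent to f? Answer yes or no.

D₁ = 376, D₂ = 376
river cycle of f (length 16): (-6, 8, 13), (13, 18, -1), (-1, 18, 13), (13, 8, -6), (-6, 16, 5), (5, 14, -9), (-9, 4, 10), (10, 16, -3), (-3, 14, 15), (15, 16, -2), … (6 more)
river cycle of g (length 16): (6, 8, -13), (-13, 18, 1), (1, 18, -13), (-13, 8, 6), (6, 16, -5), (-5, 14, 9), (9, 4, -10), (-10, 16, 3), (3, 14, -15), (-15, 16, 2), … (6 more)
cycles differ ⇒ inequivalent

no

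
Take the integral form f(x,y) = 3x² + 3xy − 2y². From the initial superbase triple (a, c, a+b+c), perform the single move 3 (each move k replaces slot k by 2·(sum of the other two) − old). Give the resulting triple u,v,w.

start (3,-2,4) = (f(1,0),f(0,1),f(1,1))
replace slot 3: 2·(3+(-2)) − 4 = -2 → (3,-2,-2)

3,-2,-2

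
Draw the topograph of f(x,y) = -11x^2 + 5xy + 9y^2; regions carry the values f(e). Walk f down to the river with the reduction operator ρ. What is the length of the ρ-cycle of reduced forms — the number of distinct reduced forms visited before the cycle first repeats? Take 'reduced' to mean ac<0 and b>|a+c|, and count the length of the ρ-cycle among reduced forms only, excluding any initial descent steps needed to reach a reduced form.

D = 421, ⌊√D⌋ = 20
river: ρ → (9,13,-7)
river: ρ → (-7,15,7)
river: ρ → (7,13,-9)
river: ρ → (-9,5,11)
river: ρ → (11,17,-3)
river: ρ → (-3,19,5)
river: ρ → (5,11,-15)
river: ρ → (-15,19,1)
river: ρ → (1,19,-15)
river: ρ → (-15,11,5)
river: ρ → (5,19,-3)
river: ρ → (-3,17,11)
river: ρ → (11,5,-9)
river: ρ → (-9,13,7)
river: ρ → (7,15,-7)
river: ρ → (-7,13,9)
river: ρ → (9,5,-11)
river: ρ → (-11,17,3)
river: ρ → (3,19,-5)
river: ρ → (-5,11,15)
river: ρ → (15,19,-1)
river: ρ → (-1,19,15)
river: ρ → (15,11,-5)
river: ρ → (-5,19,3)
river: ρ → (3,17,-11)
river: ρ → (-11,5,9)
ρ-cycle length = 26 (tail of 0 descent steps not counted)

26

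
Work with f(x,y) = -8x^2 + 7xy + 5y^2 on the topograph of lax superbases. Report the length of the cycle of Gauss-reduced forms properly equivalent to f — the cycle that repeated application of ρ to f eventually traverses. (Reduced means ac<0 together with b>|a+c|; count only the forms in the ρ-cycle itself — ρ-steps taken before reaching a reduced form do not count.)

D = 209, ⌊√D⌋ = 14
river: ρ → (5,13,-2)
river: ρ → (-2,11,11)
river: ρ → (11,11,-2)
river: ρ → (-2,13,5)
river: ρ → (5,7,-8)
river: ρ → (-8,9,4)
river: ρ → (4,7,-10)
river: ρ → (-10,13,1)
river: ρ → (1,13,-10)
river: ρ → (-10,7,4)
river: ρ → (4,9,-8)
river: ρ → (-8,7,5)
ρ-cycle length = 12 (tail of 0 descent steps not counted)

12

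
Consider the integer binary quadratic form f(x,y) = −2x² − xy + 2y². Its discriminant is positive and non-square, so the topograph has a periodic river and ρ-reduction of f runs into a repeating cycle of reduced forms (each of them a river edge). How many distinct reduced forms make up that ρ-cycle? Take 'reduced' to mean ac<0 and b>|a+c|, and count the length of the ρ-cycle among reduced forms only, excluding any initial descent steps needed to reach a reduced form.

D = 17, ⌊√D⌋ = 4
descent: ρ → (2,1,-2)  [lands on river]
river: ρ → (-2,3,1)
river: ρ → (1,3,-2)
river: ρ → (-2,1,2)
river: ρ → (2,3,-1)
river: ρ → (-1,3,2)
ρ-cycle length = 6 (tail of 1 descent step not counted)

6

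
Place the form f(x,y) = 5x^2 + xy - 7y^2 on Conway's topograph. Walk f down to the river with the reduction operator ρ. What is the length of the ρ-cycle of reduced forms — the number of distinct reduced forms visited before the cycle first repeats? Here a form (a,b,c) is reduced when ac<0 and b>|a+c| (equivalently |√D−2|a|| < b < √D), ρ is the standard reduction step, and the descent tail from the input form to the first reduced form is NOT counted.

D = 141, ⌊√D⌋ = 11
descent: ρ → (-7,-1,5)
descent: ρ → (5,11,-1)  [lands on river]
river: ρ → (-1,11,5)
river: ρ → (5,9,-3)
river: ρ → (-3,9,5)
ρ-cycle length = 4 (tail of 2 descent steps not counted)

4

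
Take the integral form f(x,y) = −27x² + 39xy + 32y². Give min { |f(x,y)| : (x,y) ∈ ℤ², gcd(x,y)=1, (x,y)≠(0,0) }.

river: ρ → (32,25,-34)
river: ρ → (-34,43,23)
river: ρ → (23,49,-28)
river: ρ → (-28,63,9)
river: ρ → (9,63,-28)
river: ρ → (-28,49,23)
river: ρ → (23,43,-34)
river: ρ → (-34,25,32)
river: ρ → (32,39,-27)
river: ρ → (-27,69,2)
river: ρ → (2,67,-61)
river: ρ → (-61,55,8)
river: ρ → (8,57,-54)
river: ρ → (-54,51,11)
river: ρ → (11,59,-34)
river: ρ → (-34,9,36)
river: ρ → (36,63,-7)
river: ρ → (-7,63,36)
river: ρ → (36,9,-34)
river: ρ → (-34,59,11)
river: ρ → (11,51,-54)
river: ρ → (-54,57,8)
river: ρ → (8,55,-61)
river: ρ → (-61,67,2)
river: ρ → (2,69,-27)
river: ρ → (-27,39,32)
closes: descent 0, river 26
min |a| on river = 2

2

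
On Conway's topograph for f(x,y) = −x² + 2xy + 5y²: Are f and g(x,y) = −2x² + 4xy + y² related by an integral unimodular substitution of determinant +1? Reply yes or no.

D₁ = 24, D₂ = 24
river cycle of f (length 2): (-1, 4, 2), (2, 4, -1)
river cycle of g (length 2): (1, 4, -2), (-2, 4, 1)
cycles differ ⇒ inequivalent

no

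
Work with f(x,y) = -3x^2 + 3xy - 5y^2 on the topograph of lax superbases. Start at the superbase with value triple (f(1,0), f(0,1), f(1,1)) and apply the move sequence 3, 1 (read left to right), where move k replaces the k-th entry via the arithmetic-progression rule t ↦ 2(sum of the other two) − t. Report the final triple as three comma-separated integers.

start (-3,-5,-5) = (f(1,0),f(0,1),f(1,1))
replace slot 3: 2·((-3)+(-5)) − (-5) = -11 → (-3,-5,-11)
replace slot 1: 2·((-5)+(-11)) − (-3) = -29 → (-29,-5,-11)

-29,-5,-11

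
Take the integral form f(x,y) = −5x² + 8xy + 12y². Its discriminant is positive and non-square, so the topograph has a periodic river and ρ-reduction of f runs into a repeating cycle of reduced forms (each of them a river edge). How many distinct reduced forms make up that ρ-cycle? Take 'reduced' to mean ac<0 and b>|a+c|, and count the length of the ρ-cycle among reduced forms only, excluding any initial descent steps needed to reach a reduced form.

D = 304, ⌊√D⌋ = 17
river: ρ → (12,16,-1)
river: ρ → (-1,16,12)
river: ρ → (12,8,-5)
river: ρ → (-5,12,8)
river: ρ → (8,4,-9)
river: ρ → (-9,14,3)
river: ρ → (3,16,-4)
river: ρ → (-4,16,3)
river: ρ → (3,14,-9)
river: ρ → (-9,4,8)
river: ρ → (8,12,-5)
river: ρ → (-5,8,12)
ρ-cycle length = 12 (tail of 0 descent steps not counted)

12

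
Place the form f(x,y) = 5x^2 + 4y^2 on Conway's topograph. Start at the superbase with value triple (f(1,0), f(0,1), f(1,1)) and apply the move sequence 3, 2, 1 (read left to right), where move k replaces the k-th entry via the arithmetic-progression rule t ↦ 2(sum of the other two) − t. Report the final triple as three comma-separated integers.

start (5,4,9) = (f(1,0),f(0,1),f(1,1))
replace slot 3: 2·(5+4) − 9 = 9 → (5,4,9)
replace slot 2: 2·(5+9) − 4 = 24 → (5,24,9)
replace slot 1: 2·(24+9) − 5 = 61 → (61,24,9)

61,24,9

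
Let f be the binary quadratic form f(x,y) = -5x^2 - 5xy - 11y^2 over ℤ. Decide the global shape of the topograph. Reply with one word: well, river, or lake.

D = b²−4ac = (-5)² − 4·(-5)·(-11) = -195
D < 0 ⇒ definite ⇒ every region one sign ⇒ single well

well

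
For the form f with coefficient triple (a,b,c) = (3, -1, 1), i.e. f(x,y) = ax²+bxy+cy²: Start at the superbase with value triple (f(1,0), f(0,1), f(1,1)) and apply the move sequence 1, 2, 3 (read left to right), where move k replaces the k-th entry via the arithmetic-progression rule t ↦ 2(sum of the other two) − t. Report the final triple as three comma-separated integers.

start (3,1,3) = (f(1,0),f(0,1),f(1,1))
replace slot 1: 2·(1+3) − 3 = 5 → (5,1,3)
replace slot 2: 2·(5+3) − 1 = 15 → (5,15,3)
replace slot 3: 2·(5+15) − 3 = 37 → (5,15,37)

5,15,37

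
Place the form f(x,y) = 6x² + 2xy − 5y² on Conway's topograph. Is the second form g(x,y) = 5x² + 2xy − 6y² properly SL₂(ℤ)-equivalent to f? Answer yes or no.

D₁ = 124, D₂ = 124
river cycle of f (length 8): (-5, 8, 3), (3, 10, -2), (-2, 10, 3), (3, 8, -5), (-5, 2, 6), (6, 10, -1), (-1, 10, 6), (6, 2, -5)
river cycle of g (length 8): (-6, 10, 1), (1, 10, -6), (-6, 2, 5), (5, 8, -3), (-3, 10, 2), (2, 10, -3), (-3, 8, 5), (5, 2, -6)
cycles differ ⇒ inequivalent

no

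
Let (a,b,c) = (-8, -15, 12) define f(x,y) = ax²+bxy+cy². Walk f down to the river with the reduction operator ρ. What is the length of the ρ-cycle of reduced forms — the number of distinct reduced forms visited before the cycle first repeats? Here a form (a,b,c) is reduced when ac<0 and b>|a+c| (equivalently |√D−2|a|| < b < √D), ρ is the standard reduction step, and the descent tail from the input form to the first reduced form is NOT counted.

D = 609, ⌊√D⌋ = 24
descent: ρ → (12,15,-8)  [lands on river]
river: ρ → (-8,17,10)
river: ρ → (10,23,-2)
river: ρ → (-2,21,21)
river: ρ → (21,21,-2)
river: ρ → (-2,23,10)
river: ρ → (10,17,-8)
river: ρ → (-8,15,12)
river: ρ → (12,9,-11)
river: ρ → (-11,13,10)
river: ρ → (10,7,-14)
river: ρ → (-14,21,3)
river: ρ → (3,21,-14)
river: ρ → (-14,7,10)
river: ρ → (10,13,-11)
river: ρ → (-11,9,12)
ρ-cycle length = 16 (tail of 1 descent step not counted)

16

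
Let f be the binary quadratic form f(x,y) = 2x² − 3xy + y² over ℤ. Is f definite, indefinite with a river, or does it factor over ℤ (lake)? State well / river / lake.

D = b²−4ac = (-3)² − 4·2·1 = 1
D = 1² is a perfect square ⇒ form factors over ℤ ⇒ lakes

lake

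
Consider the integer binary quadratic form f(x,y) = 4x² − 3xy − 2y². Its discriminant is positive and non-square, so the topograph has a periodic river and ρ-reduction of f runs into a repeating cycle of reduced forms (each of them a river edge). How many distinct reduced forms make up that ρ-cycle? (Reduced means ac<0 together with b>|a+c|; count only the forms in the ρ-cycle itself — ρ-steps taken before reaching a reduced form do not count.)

D = 41, ⌊√D⌋ = 6
descent: ρ → (-2,3,4)  [lands on river]
river: ρ → (4,5,-1)
river: ρ → (-1,5,4)
river: ρ → (4,3,-2)
river: ρ → (-2,5,2)
river: ρ → (2,3,-4)
river: ρ → (-4,5,1)
river: ρ → (1,5,-4)
river: ρ → (-4,3,2)
river: ρ → (2,5,-2)
ρ-cycle length = 10 (tail of 1 descent step not counted)

10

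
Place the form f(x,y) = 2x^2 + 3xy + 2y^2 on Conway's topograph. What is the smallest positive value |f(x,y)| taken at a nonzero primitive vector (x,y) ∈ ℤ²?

translate: b→-1 (≡3 mod 4), so (2,3,2)→(2,-1,1)
flip: (2,-1,1)→(1,1,2)
reduced (well bottom): (1,1,2) with a≤c, −a<b≤a
well minimum = a = 1

1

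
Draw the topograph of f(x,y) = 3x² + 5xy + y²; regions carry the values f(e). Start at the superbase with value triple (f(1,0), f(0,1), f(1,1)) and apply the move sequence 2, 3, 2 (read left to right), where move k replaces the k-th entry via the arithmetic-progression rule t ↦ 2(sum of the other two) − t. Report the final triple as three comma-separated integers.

start (3,1,9) = (f(1,0),f(0,1),f(1,1))
replace slot 2: 2·(3+9) − 1 = 23 → (3,23,9)
replace slot 3: 2·(3+23) − 9 = 43 → (3,23,43)
replace slot 2: 2·(3+43) − 23 = 69 → (3,69,43)

3,69,43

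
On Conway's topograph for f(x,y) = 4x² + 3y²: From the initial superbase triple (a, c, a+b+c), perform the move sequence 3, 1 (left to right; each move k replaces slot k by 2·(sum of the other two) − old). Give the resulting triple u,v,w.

start (4,3,7) = (f(1,0),f(0,1),f(1,1))
replace slot 3: 2·(4+3) − 7 = 7 → (4,3,7)
replace slot 1: 2·(3+7) − 4 = 16 → (16,3,7)

16,3,7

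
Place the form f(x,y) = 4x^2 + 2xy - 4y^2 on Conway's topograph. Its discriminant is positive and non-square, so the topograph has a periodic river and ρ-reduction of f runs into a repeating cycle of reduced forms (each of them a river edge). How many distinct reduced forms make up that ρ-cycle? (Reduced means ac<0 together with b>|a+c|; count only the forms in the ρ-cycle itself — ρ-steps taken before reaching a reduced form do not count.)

D = 68, ⌊√D⌋ = 8
river: ρ → (-4,6,2)
river: ρ → (2,6,-4)
river: ρ → (-4,2,4)
river: ρ → (4,6,-2)
river: ρ → (-2,6,4)
river: ρ → (4,2,-4)
ρ-cycle length = 6 (tail of 0 descent steps not counted)

6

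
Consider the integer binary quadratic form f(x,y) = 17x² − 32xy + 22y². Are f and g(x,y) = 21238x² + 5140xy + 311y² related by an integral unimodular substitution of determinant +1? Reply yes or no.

D₁ = -472, D₂ = -472
f: translate: b→2 (≡-32 mod 34), so (17,-32,22)→(17,2,7)
f: flip: (17,2,7)→(7,-2,17)
f: reduced (well bottom): (7,-2,17) with a≤c, −a<b≤a
g: flip: (21238,5140,311)→(311,-5140,21238)
g: translate: b→-164 (≡-5140 mod 622), so (311,-5140,21238)→(311,-164,22)
g: flip: (311,-164,22)→(22,164,311)
g: translate: b→-12 (≡164 mod 44), so (22,164,311)→(22,-12,7)
g: flip: (22,-12,7)→(7,12,22)
g: translate: b→-2 (≡12 mod 14), so (7,12,22)→(7,-2,17)
g: reduced (well bottom): (7,-2,17) with a≤c, −a<b≤a
reduced forms (7, -2, 17) vs (7, -2, 17) ⇒ equivalent

yes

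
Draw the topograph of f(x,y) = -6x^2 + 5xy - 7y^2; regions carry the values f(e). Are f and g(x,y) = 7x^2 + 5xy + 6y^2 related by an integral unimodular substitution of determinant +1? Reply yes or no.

D₁ = -143, D₂ = -143
f is negative-definite; reduce −f:
−f: reduced (well bottom): (6,-5,7) with a≤c, −a<b≤a
flip sign back: reduced form of f is (-6,5,-7)
g: flip: (7,5,6)→(6,-5,7)
g: reduced (well bottom): (6,-5,7) with a≤c, −a<b≤a
reduced forms (-6, 5, -7) vs (6, -5, 7) ⇒ inequivalent

no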